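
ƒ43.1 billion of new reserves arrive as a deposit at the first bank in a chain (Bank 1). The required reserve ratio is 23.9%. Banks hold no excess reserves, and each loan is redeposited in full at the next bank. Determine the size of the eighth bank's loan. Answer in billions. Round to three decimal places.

Each bank lends a fraction (1 − rr) = 0.7610 of the deposit it receives, so Bank 8 receives 43.1·0.7610^7 and lends 43.1·0.7610^8 ≈ 4.8479 billion.

ƒ4.848 billion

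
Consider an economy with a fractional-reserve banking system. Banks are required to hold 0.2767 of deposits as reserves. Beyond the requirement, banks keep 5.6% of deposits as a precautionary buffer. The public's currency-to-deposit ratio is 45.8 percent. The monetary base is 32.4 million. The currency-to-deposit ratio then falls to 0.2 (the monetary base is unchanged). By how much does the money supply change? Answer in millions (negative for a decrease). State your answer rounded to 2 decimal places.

Initially m₁ = (1 + 0.458) / (0.2767 + 0.056 + 0.458) ≈ 1.84394, so M₁ = 1.84394 × 32.4 ≈ 59.7437 million.
After the change m₂ = (1 + 0.2) / (0.2767 + 0.056 + 0.2) ≈ 2.25268, so M₂ = 2.25268 × 32.4 ≈ 72.9868 million.
ΔM = M₂ − M₁ = 72.9868 − 59.7437 = 13.2431 million.

13.24 million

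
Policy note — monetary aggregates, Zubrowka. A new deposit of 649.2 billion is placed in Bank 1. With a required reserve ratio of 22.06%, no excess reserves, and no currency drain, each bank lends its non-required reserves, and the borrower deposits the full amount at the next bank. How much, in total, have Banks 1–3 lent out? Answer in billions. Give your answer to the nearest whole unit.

Bank i lends (1 − rr)^i of the original deposit: Bank 1 lends 649.2·0.7794 ≈ 505.9865, Bank 2 lends 649.2·0.7794² ≈ 394.3659, and so on.
Summing a geometric series: total = 649.2·[0.7794·(1 − 0.7794^3) / (1 − 0.7794)] ≈ 1207.7211 billion.

1208 billion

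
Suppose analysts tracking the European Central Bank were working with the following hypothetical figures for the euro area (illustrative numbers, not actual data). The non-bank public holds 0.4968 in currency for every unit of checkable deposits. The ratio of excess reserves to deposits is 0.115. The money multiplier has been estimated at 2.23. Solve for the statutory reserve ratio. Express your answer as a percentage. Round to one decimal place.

Using m = 2.23. Since m = (1 + c)/(c + rr + e), the denominator satisfies c + rr + e = (1 + c)/m = (1 + 0.4968) / 2.23 ≈ 0.671211.
With c = 0.4968 and e = 0.115, the statutory reserve ratio is 0.671211 − 0.4968 − 0.115 = 0.059411.

5.9%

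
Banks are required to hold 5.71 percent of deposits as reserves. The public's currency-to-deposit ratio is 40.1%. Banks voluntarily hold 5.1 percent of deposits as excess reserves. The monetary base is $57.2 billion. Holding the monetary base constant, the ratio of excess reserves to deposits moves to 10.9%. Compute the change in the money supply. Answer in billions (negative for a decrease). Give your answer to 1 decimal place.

Initially m₁ = (1 + 0.401) / (0.0571 + 0.051 + 0.401) ≈ 2.7519, so M₁ = 2.7519 × 57.2 ≈ 157.4087 billion.
After the change m₂ = (1 + 0.401) / (0.0571 + 0.109 + 0.401) ≈ 2.4705, so M₂ = 2.4705 × 57.2 = 141.3126 billion.
ΔM = M₂ − M₁ = 141.3126 − 157.4087 = -16.0961 billion.

-16.1 billion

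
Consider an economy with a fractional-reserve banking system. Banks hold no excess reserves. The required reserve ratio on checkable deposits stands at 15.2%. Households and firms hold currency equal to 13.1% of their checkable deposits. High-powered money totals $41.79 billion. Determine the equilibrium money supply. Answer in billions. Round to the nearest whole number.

The money multiplier is m = (1 + c) / (rr + c) = (1 + 0.131) / (0.152 + 0.131) ≈ 3.9965.
So M = m × MB = 3.9965 × 41.79 ≈ 167.0137 billion.

$167 billion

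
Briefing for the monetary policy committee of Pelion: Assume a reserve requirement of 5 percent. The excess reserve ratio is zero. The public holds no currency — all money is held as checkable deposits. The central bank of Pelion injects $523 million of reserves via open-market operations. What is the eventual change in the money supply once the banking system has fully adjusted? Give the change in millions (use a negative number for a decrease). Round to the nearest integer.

$10460 million

The simple money multiplier is m = 1/rr = 1/0.05 = 20.
An open-market purchase increases the monetary base by 523 million, so ΔM = m × ΔMB = 20 × 523 = 10460 million.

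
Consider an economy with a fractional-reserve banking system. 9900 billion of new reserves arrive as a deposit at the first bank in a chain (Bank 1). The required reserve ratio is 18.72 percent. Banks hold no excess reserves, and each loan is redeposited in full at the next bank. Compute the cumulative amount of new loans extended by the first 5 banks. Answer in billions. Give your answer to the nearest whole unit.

Bank i lends (1 − rr)^i of the original deposit: Bank 1 lends 9900·0.8128 = 8046.7200, Bank 2 lends 9900·0.8128² ≈ 6540.3740, and so on.
Summing a geometric series: total = 9900·[0.8128·(1 − 0.8128^5) / (1 − 0.8128)] ≈ 27735.9610 billion.

27736 billion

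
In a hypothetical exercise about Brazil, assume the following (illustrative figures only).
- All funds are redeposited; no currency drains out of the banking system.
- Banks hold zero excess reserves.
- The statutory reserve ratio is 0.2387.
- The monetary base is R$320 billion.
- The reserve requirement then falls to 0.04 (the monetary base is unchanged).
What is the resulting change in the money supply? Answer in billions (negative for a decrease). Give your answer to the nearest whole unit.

Initially m₁ = 1 / (0.2387) ≈ 4.1894, so M₁ = 4.1894 × 320 = 1340.608 billion.
After the change m₂ = 1 / (0.04) = 25, so M₂ = 25 × 320 = 8000 billion.
ΔM = M₂ − M₁ = 8000 − 1340.608 = 6659.392 billion.

R$6659 billion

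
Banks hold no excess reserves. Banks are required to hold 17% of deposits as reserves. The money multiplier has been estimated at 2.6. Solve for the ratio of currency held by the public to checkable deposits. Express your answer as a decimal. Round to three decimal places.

Using m = 2.6. From m = (1 + c)/(c + rr + e), rearranging gives 1 + c = m·(c + rr + e), so c·(1 − m) = m·(rr + e) − 1.
Hence c = [m·(rr + e) − 1]/(1 − m) = [2.6 × (0.17 + 0) − 1] / (1 − 2.6) = 0.348750.

0.349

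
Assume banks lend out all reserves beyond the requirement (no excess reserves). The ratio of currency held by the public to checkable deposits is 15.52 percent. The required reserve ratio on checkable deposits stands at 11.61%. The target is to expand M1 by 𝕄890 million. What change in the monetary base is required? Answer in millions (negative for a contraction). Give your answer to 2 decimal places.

The money multiplier is m = (1 + c) / (rr + c) = (1 + 0.1552) / (0.1161 + 0.1552) ≈ 4.258017.
ΔMB = ΔM / m = (+890) / 4.258017 ≈ 209.0175 million.

𝕄209.02 million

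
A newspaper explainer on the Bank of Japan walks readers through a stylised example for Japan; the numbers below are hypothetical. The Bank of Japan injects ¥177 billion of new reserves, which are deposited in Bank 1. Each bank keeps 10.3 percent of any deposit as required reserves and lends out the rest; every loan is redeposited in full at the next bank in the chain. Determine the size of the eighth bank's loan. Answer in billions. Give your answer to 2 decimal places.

Each bank lends a fraction (1 − rr) = 0.8970 of the deposit it receives, so Bank 8 receives 177·0.8970^7 and lends 177·0.8970^8 ≈ 74.1844 billion.

¥74.18 billion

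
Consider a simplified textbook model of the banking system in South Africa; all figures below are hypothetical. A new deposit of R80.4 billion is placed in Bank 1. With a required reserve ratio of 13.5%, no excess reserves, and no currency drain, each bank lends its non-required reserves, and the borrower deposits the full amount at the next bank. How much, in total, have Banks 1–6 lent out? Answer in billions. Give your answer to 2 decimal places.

Bank i lends (1 − rr)^i of the original deposit: Bank 1 lends 80.4·0.8650 = 69.5460, Bank 2 lends 80.4·0.8650² ≈ 60.1573, and so on.
Summing a geometric series: total = 80.4·[0.8650·(1 − 0.8650^6) / (1 − 0.8650)] ≈ 299.3637 billion.

R299.36 billion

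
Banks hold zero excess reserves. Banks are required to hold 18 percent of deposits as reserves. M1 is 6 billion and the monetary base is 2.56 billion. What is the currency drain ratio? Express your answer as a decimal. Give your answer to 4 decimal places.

0.4302

Using m = M/MB = 6/2.56 = 2.343750. From m = (1 + c)/(c + rr + e), rearranging gives 1 + c = m·(c + rr + e), so c·(1 − m) = m·(rr + e) − 1.
Hence c = [m·(rr + e) − 1]/(1 − m) = [2.343750 × (0.18 + 0) − 1] / (1 − 2.343750) ≈ 0.430233.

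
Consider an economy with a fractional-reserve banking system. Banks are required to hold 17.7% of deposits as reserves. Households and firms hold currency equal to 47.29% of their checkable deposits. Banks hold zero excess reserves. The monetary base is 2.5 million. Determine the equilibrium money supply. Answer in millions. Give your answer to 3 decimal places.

The money multiplier is m = (1 + c) / (rr + c) = (1 + 0.4729) / (0.177 + 0.4729) ≈ 2.26635.
So M = m × MB = 2.26635 × 2.5 ≈ 5.6659 million.

5.666 million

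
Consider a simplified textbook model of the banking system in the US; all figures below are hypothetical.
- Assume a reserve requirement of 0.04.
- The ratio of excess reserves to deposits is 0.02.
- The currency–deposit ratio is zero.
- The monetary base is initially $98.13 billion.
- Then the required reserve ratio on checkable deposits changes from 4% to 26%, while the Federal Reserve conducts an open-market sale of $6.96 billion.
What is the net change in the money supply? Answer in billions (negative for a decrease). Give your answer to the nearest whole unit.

-1310 billion

Before: m₁ = 1 / (0.04 + 0.02) ≈ 16.6667, MB₁ = 98.13, so M₁ = 16.6667 × 98.13 ≈ 1635.5033 billion.
After: m₂ = 1 / (0.26 + 0.02) ≈ 3.5714, MB₂ = 98.13 − 6.96 = 91.17, so M₂ = 3.5714 × 91.17 ≈ 325.6045 billion.
ΔM = M₂ − M₁ = 325.6045 − 1635.5033 = -1309.8988 billion.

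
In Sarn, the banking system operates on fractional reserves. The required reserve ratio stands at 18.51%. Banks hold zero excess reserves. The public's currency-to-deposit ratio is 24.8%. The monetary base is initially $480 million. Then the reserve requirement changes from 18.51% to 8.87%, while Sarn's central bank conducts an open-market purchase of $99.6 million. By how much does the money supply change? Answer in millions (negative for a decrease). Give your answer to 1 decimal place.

$765.2 million

Before: m₁ = (1 + 0.248) / (0.1851 + 0.248) ≈ 2.88155, MB₁ = 480, so M₁ = 2.88155 × 480 = 1383.144 million.
After: m₂ = (1 + 0.248) / (0.0887 + 0.248) ≈ 3.70656, MB₂ = 480 + 99.6 = 579.6, so M₂ = 3.70656 × 579.6 ≈ 2148.3222 million.
ΔM = M₂ − M₁ = 2148.3222 − 1383.144 = 765.1782 million.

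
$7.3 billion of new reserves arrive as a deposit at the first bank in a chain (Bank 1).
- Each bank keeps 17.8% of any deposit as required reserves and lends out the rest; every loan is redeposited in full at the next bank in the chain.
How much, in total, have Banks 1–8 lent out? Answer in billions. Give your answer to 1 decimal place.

Bank i lends (1 − rr)^i of the original deposit: Bank 1 lends 7.3·0.8220 = 6.0006, Bank 2 lends 7.3·0.8220² ≈ 4.9325, and so on.
Summing a geometric series: total = 7.3·[0.8220·(1 − 0.8220^8) / (1 − 0.8220)] ≈ 26.6846 billion.

$26.7 billion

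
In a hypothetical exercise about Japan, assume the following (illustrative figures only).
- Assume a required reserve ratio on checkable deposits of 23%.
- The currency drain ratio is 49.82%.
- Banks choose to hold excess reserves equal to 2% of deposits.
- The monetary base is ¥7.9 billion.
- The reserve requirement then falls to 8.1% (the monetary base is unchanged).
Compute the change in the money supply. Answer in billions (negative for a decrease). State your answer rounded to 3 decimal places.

¥3.934 billion

Initially m₁ = (1 + 0.4982) / (0.23 + 0.02 + 0.4982) ≈ 2.00241, so M₁ = 2.00241 × 7.9 ≈ 15.819 billion.
After the change m₂ = (1 + 0.4982) / (0.081 + 0.02 + 0.4982) ≈ 2.50033, so M₂ = 2.50033 × 7.9 ≈ 19.7526 billion.
ΔM = M₂ − M₁ = 19.7526 − 15.819 = 3.9336 billion.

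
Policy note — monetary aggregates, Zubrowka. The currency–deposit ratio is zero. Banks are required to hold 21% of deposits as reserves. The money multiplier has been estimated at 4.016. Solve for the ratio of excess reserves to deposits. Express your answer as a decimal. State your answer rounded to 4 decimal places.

Using m = 4.016. Since m = (1 + c)/(c + rr + e), the denominator satisfies c + rr + e = (1 + c)/m = (1 + 0) / 4.016 ≈ 0.249004.
With c = 0 and rr = 0.21, the ratio of excess reserves to deposits is 0.249004 − 0 − 0.21 = 0.039004.

0.0390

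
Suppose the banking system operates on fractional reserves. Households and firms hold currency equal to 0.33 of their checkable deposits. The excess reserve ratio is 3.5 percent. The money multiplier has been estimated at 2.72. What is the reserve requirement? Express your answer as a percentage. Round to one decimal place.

12.4%

Using m = 2.72. Since m = (1 + c)/(c + rr + e), the denominator satisfies c + rr + e = (1 + c)/m = (1 + 0.33) / 2.72 ≈ 0.488971.
With c = 0.33 and e = 0.035, the reserve requirement is 0.488971 − 0.33 − 0.035 = 0.123971.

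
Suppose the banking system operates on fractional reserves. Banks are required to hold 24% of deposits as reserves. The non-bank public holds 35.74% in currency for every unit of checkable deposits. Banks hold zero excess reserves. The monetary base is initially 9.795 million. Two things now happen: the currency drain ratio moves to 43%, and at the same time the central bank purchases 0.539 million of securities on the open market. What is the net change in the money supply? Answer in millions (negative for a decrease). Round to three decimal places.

Before: m₁ = (1 + 0.3574) / (0.24 + 0.3574) ≈ 2.272179, MB₁ = 9.795, so M₁ = 2.272179 × 9.795 ≈ 22.256 million.
After: m₂ = (1 + 0.43) / (0.24 + 0.43) ≈ 2.134328, MB₂ = 9.795 + 0.539 = 10.334, so M₂ = 2.134328 × 10.334 ≈ 22.0561 million.
ΔM = M₂ − M₁ = 22.0561 − 22.256 = -0.1999 million.

-0.200 million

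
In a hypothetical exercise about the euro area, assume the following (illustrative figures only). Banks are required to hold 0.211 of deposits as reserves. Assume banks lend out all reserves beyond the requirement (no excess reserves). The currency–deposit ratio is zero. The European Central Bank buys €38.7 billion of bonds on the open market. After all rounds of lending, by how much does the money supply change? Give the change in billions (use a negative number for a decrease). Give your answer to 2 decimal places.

€183.41 billion

The simple money multiplier is m = 1/rr = 1/0.211 ≈ 4.73934.
An open-market purchase increases the monetary base by 38.7 billion, so ΔM = m × ΔMB = 4.73934 × 38.7 ≈ 183.4125 billion.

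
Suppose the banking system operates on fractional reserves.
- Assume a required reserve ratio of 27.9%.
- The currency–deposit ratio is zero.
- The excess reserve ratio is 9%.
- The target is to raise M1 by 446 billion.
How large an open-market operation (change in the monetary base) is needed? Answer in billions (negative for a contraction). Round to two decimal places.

164.57 billion

The money multiplier is m = 1 / (rr + e) = 1 / (0.279 + 0.09) ≈ 2.710027.
ΔMB = ΔM / m = (+446) / 2.710027 ≈ 164.574 billion.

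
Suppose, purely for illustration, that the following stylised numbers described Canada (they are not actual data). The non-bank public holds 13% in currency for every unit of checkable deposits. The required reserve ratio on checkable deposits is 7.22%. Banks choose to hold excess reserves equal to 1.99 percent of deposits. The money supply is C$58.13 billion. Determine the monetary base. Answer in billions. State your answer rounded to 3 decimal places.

C$11.425 billion

The money multiplier is m = (1 + c) / (rr + e + c) = (1 + 0.13) / (0.0722 + 0.0199 + 0.13) ≈ 5.087798.
MB = M / m = 58.13 / 5.087798 ≈ 11.4254 billion.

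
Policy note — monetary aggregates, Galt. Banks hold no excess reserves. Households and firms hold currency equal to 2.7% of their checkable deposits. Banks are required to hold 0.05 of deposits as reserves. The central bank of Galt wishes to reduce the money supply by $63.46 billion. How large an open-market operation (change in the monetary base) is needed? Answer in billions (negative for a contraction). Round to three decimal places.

-4.758 billion

The money multiplier is m = (1 + c) / (rr + c) = (1 + 0.027) / (0.05 + 0.027) ≈ 13.337662.
ΔMB = ΔM / m = (−63.46) / 13.337662 ≈ -4.758 billion.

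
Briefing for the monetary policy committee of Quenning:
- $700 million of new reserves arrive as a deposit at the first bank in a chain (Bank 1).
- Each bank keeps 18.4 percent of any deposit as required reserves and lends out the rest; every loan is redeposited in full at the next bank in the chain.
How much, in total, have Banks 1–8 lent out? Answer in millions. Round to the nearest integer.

Bank i lends (1 − rr)^i of the original deposit: Bank 1 lends 700·0.8160 = 571.2000, Bank 2 lends 700·0.8160² = 466.0992, and so on.
Summing a geometric series: total = 700·[0.8160·(1 − 0.8160^8) / (1 − 0.8160)] ≈ 2494.1205 million.

$2494 million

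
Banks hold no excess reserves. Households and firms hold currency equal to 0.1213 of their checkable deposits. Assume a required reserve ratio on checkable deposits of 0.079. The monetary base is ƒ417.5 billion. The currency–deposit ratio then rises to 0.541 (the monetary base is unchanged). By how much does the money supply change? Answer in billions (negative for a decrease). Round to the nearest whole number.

-1300 billion

Initially m₁ = (1 + 0.1213) / (0.079 + 0.1213) ≈ 5.5981, so M₁ = 5.5981 × 417.5 ≈ 2337.2067 billion.
After the change m₂ = (1 + 0.541) / (0.079 + 0.541) ≈ 2.4855, so M₂ = 2.4855 × 417.5 ≈ 1037.6962 billion.
ΔM = M₂ − M₁ = 1037.6962 − 2337.2067 = -1299.5105 billion.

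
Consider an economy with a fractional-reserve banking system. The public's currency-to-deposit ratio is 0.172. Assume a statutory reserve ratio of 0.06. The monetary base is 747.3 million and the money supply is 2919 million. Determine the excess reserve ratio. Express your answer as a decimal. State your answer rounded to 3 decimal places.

0.068

Using m = M/MB = 2919/747.3 ≈ 3.906062. Since m = (1 + c)/(c + rr + e), the denominator satisfies c + rr + e = (1 + c)/m = (1 + 0.172) / 3.906062 ≈ 0.300046.
With c = 0.172 and rr = 0.06, the excess reserve ratio is 0.300046 − 0.172 − 0.06 = 0.068046.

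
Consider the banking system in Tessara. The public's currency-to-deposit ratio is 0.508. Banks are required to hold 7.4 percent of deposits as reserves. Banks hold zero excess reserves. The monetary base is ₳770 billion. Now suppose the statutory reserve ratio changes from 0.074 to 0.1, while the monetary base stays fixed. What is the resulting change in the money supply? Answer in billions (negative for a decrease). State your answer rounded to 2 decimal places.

-85.32 billion

Initially m₁ = (1 + 0.508) / (0.074 + 0.508) ≈ 2.591065, so M₁ = 2.591065 × 770 ≈ 1995.12 billion.
After the change m₂ = (1 + 0.508) / (0.1 + 0.508) ≈ 2.480263, so M₂ = 2.480263 × 770 ≈ 1909.8025 billion.
ΔM = M₂ − M₁ = 1909.8025 − 1995.12 = -85.3175 billion.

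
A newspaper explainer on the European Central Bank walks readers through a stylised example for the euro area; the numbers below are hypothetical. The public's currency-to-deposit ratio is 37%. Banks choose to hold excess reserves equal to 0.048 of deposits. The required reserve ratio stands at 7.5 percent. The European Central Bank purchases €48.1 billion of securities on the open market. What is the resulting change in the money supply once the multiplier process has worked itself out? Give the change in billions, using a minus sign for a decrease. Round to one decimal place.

The money multiplier is m = (1 + c) / (rr + e + c) = (1 + 0.37) / (0.075 + 0.048 + 0.37) ≈ 2.7789.
The purchase adds 48.1 billion of base, so ΔM = m × ΔMB = 2.7789 × (+48.1) ≈ 133.6651 billion.

€133.7 billion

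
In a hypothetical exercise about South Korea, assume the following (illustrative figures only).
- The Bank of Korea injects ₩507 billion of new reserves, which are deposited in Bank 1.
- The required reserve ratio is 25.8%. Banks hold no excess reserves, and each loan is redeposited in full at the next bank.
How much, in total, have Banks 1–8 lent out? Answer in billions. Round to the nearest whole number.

Bank i lends (1 − rr)^i of the original deposit: Bank 1 lends 507·0.7420 = 376.1940, Bank 2 lends 507·0.7420² ≈ 279.1359, and so on.
Summing a geometric series: total = 507·[0.7420·(1 − 0.7420^8) / (1 − 0.7420)] ≈ 1324.1414 billion.

₩1324 billion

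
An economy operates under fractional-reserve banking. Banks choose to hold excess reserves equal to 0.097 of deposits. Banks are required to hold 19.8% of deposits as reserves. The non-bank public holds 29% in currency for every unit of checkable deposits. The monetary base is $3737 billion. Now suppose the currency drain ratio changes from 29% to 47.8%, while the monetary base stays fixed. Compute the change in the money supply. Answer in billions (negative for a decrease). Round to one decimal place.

Initially m₁ = (1 + 0.29) / (0.198 + 0.097 + 0.29) ≈ 2.205128, so M₁ = 2.205128 × 3737 ≈ 8240.5633 billion.
After the change m₂ = (1 + 0.478) / (0.198 + 0.097 + 0.478) ≈ 1.912031, so M₂ = 1.912031 × 3737 ≈ 7145.2598 billion.
ΔM = M₂ − M₁ = 7145.2598 − 8240.5633 = -1095.3035 billion.

-1095.3 billion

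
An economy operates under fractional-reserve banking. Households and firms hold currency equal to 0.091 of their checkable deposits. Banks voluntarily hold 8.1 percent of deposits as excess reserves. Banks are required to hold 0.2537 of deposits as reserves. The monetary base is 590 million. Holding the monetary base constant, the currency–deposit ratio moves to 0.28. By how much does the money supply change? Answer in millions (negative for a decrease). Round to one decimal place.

-283.5 million

Initially m₁ = (1 + 0.091) / (0.2537 + 0.081 + 0.091) ≈ 2.56284, so M₁ = 2.56284 × 590 = 1512.0756 million.
After the change m₂ = (1 + 0.28) / (0.2537 + 0.081 + 0.28) ≈ 2.08232, so M₂ = 2.08232 × 590 = 1228.5688 million.
ΔM = M₂ − M₁ = 1228.5688 − 1512.0756 = -283.5068 million.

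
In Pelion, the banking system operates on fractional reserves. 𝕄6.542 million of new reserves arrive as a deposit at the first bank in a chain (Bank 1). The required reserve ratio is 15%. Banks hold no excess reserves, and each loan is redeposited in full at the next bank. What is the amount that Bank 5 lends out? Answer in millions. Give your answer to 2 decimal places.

Each bank lends a fraction (1 − rr) = 0.8500 of the deposit it receives, so Bank 5 receives 6.542·0.8500^4 and lends 6.542·0.8500^5 ≈ 2.9027 million.

𝕄2.90 million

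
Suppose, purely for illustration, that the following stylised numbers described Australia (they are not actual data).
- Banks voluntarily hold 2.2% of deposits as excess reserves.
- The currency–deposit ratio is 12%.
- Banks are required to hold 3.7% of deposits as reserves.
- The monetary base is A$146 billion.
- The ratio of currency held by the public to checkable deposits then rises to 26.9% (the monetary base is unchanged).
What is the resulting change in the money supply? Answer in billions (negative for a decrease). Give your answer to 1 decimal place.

-348.7 billion

Initially m₁ = (1 + 0.12) / (0.037 + 0.022 + 0.12) ≈ 6.25698, so M₁ = 6.25698 × 146 ≈ 913.5191 billion.
After the change m₂ = (1 + 0.269) / (0.037 + 0.022 + 0.269) ≈ 3.86890, so M₂ = 3.86890 × 146 = 564.8594 billion.
ΔM = M₂ − M₁ = 564.8594 − 913.5191 = -348.6597 billion.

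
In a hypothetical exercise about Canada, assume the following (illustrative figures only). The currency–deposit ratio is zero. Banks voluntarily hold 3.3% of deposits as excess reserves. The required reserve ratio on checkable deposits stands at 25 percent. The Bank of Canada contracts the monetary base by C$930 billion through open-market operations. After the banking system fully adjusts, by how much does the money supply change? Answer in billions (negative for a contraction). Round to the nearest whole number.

The money multiplier is m = 1 / (rr + e) = 1 / (0.25 + 0.033) ≈ 3.5336.
The sale removes 930 billion of base, so ΔM = m × ΔMB = 3.5336 × (−930) = -3286.248 billion.

-3286 billion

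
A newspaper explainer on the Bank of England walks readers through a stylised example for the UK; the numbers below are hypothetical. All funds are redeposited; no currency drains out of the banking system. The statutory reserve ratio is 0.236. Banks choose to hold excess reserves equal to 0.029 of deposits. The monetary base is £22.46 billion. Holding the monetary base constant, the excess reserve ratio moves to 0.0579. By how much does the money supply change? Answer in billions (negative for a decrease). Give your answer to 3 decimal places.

-8.334 billion

Initially m₁ = 1 / (0.236 + 0.029) ≈ 3.773585, so M₁ = 3.773585 × 22.46 ≈ 84.7547 billion.
After the change m₂ = 1 / (0.236 + 0.0579) ≈ 3.402518, so M₂ = 3.402518 × 22.46 ≈ 76.4206 billion.
ΔM = M₂ − M₁ = 76.4206 − 84.7547 = -8.3341 billion.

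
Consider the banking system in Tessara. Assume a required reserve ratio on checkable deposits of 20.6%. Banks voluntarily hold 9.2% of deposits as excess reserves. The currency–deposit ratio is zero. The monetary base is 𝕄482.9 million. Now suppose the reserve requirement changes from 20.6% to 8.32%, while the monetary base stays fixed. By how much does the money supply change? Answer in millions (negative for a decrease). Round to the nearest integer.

𝕄1136 million

Initially m₁ = 1 / (0.206 + 0.092) ≈ 3.3557, so M₁ = 3.3557 × 482.9 ≈ 1620.4675 million.
After the change m₂ = 1 / (0.0832 + 0.092) ≈ 5.7078, so M₂ = 5.7078 × 482.9 ≈ 2756.2966 million.
ΔM = M₂ − M₁ = 2756.2966 − 1620.4675 = 1135.8291 million.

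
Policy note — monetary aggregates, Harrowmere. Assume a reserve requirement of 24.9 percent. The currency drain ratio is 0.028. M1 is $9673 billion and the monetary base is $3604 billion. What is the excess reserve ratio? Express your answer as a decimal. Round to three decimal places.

Using m = M/MB = 9673/3604 ≈ 2.683962. Since m = (1 + c)/(c + rr + e), the denominator satisfies c + rr + e = (1 + c)/m = (1 + 0.028) / 2.683962 ≈ 0.383016.
With c = 0.028 and rr = 0.249, the excess reserve ratio is 0.383016 − 0.028 − 0.249 = 0.106016.

0.106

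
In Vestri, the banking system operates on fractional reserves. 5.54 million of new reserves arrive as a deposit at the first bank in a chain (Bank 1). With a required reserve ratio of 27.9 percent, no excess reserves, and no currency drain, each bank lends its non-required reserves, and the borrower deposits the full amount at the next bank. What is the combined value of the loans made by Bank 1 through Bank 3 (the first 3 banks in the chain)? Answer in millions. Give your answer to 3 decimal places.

Bank i lends (1 − rr)^i of the original deposit: Bank 1 lends 5.54·0.7210 ≈ 3.9943, Bank 2 lends 5.54·0.7210² ≈ 2.8799, and so on.
Summing a geometric series: total = 5.54·[0.7210·(1 − 0.7210^3) / (1 − 0.7210)] ≈ 8.9507 million.

8.951 million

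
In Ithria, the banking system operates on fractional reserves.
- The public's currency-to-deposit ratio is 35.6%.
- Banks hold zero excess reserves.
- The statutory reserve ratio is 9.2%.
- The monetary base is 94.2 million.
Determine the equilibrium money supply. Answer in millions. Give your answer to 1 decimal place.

285.1 million

The money multiplier is m = (1 + c) / (rr + c) = (1 + 0.356) / (0.092 + 0.356) ≈ 3.0268.
So M = m × MB = 3.0268 × 94.2 ≈ 285.1246 million.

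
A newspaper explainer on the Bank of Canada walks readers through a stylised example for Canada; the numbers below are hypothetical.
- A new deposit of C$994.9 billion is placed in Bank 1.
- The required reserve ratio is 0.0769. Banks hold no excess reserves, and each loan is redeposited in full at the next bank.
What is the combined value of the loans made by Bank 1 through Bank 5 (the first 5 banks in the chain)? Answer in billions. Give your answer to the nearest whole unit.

C$3938 billion

Bank i lends (1 − rr)^i of the original deposit: Bank 1 lends 994.9·0.9231 ≈ 918.3922, Bank 2 lends 994.9·0.9231² ≈ 847.7678, and so on.
Summing a geometric series: total = 994.9·[0.9231·(1 − 0.9231^5) / (1 − 0.9231)] ≈ 3937.9714 billion.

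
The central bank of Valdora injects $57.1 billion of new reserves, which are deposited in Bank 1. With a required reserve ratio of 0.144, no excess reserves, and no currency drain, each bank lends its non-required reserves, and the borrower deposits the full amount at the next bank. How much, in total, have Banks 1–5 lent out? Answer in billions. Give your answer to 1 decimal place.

$183.4 billion

Bank i lends (1 − rr)^i of the original deposit: Bank 1 lends 57.1·0.8560 = 48.8776, Bank 2 lends 57.1·0.8560² ≈ 41.8392, and so on.
Summing a geometric series: total = 57.1·[0.8560·(1 − 0.8560^5) / (1 − 0.8560)] ≈ 183.4308 billion.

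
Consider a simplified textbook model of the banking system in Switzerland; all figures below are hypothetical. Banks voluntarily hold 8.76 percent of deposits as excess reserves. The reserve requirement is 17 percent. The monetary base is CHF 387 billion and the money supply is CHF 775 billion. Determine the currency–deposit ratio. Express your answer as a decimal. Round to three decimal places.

Using m = M/MB = 775/387 ≈ 2.002584. From m = (1 + c)/(c + rr + e), rearranging gives 1 + c = m·(c + rr + e), so c·(1 − m) = m·(rr + e) − 1.
Hence c = [m·(rr + e) − 1]/(1 − m) = [2.002584 × (0.17 + 0.0876) − 1] / (1 − 2.002584) ≈ 0.482887.

0.483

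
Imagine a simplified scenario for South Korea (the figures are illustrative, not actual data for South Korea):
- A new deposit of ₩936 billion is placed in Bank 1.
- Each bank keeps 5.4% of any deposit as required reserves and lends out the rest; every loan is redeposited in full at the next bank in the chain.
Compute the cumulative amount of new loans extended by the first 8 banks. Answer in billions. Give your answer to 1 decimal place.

₩5880.1 billion

Bank i lends (1 − rr)^i of the original deposit: Bank 1 lends 936·0.9460 = 885.4560, Bank 2 lends 936·0.9460² ≈ 837.6414, and so on.
Summing a geometric series: total = 936·[0.9460·(1 − 0.9460^8) / (1 − 0.9460)] ≈ 5880.0804 billion.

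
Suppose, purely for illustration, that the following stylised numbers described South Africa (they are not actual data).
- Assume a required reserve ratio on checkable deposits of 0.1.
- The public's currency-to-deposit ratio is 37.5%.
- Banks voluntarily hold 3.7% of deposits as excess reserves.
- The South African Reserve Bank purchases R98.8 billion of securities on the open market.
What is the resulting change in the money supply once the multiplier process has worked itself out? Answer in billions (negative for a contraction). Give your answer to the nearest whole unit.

The money multiplier is m = (1 + c) / (rr + e + c) = (1 + 0.375) / (0.1 + 0.037 + 0.375) ≈ 2.6855.
The purchase adds 98.8 billion of base, so ΔM = m × ΔMB = 2.6855 × (+98.8) = 265.3274 billion.

R265 billion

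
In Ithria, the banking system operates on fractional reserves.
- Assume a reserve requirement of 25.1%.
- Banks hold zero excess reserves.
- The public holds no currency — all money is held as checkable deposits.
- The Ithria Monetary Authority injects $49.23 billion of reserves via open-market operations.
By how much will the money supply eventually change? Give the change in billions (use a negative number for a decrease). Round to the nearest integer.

The simple money multiplier is m = 1/rr = 1/0.251 ≈ 3.9841.
An open-market purchase increases the monetary base by 49.23 billion, so ΔM = m × ΔMB = 3.9841 × 49.23 ≈ 196.1372 billion.

$196 billion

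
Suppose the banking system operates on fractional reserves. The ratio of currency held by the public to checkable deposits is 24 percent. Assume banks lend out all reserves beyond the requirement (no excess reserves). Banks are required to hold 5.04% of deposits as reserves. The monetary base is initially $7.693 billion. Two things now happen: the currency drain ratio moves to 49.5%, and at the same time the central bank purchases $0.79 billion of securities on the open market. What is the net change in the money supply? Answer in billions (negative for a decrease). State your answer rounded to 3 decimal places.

-9.596 billion

Before: m₁ = (1 + 0.24) / (0.0504 + 0.24) ≈ 4.26997, MB₁ = 7.693, so M₁ = 4.26997 × 7.693 ≈ 32.8489 billion.
After: m₂ = (1 + 0.495) / (0.0504 + 0.495) ≈ 2.74111, MB₂ = 7.693 + 0.79 = 8.483, so M₂ = 2.74111 × 8.483 ≈ 23.2528 billion.
ΔM = M₂ − M₁ = 23.2528 − 32.8489 = -9.5961 billion.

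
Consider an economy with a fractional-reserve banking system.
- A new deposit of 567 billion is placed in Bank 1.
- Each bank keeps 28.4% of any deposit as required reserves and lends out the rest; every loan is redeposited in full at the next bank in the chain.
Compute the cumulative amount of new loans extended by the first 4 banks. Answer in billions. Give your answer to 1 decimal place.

Bank i lends (1 − rr)^i of the original deposit: Bank 1 lends 567·0.7160 = 405.9720, Bank 2 lends 567·0.7160² ≈ 290.6760, and so on.
Summing a geometric series: total = 567·[0.7160·(1 − 0.7160^4) / (1 − 0.7160)] ≈ 1053.7887 billion.

1053.8 billion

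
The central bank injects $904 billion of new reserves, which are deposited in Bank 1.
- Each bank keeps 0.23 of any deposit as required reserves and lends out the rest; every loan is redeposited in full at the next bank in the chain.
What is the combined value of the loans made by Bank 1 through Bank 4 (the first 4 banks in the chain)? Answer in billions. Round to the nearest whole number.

$1963 billion

Bank i lends (1 − rr)^i of the original deposit: Bank 1 lends 904·0.7700 = 696.0800, Bank 2 lends 904·0.7700² = 535.9816, and so on.
Summing a geometric series: total = 904·[0.7700·(1 − 0.7700^4) / (1 − 0.7700)] ≈ 1962.5509 billion.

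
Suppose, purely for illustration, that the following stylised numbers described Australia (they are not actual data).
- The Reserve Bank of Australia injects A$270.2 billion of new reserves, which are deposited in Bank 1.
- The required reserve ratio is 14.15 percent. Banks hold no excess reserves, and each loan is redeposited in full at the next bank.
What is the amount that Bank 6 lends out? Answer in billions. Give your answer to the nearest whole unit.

Each bank lends a fraction (1 − rr) = 0.8585 of the deposit it receives, so Bank 6 receives 270.2·0.8585^5 and lends 270.2·0.8585^6 ≈ 108.1751 billion.

A$108 billion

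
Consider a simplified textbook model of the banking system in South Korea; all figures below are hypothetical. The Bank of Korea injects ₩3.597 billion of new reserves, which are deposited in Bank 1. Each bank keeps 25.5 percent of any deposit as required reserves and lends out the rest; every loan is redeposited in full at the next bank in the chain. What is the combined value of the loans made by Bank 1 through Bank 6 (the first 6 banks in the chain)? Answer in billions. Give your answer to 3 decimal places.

Bank i lends (1 − rr)^i of the original deposit: Bank 1 lends 3.597·0.7450 ≈ 2.6798, Bank 2 lends 3.597·0.7450² ≈ 1.9964, and so on.
Summing a geometric series: total = 3.597·[0.7450·(1 − 0.7450^6) / (1 − 0.7450)] ≈ 8.7121 billion.

₩8.712 billion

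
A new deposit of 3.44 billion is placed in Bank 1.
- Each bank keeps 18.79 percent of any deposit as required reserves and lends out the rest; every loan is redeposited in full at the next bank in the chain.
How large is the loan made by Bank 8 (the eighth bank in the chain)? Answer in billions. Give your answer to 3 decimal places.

Each bank lends a fraction (1 − rr) = 0.8121 of the deposit it receives, so Bank 8 receives 3.44·0.8121^7 and lends 3.44·0.8121^8 ≈ 0.6508 billion.

0.651 billion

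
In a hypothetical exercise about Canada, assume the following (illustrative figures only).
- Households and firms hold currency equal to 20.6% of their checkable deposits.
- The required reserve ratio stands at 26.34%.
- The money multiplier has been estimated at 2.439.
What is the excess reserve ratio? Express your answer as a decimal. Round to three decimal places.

0.025

Using m = 2.439. Since m = (1 + c)/(c + rr + e), the denominator satisfies c + rr + e = (1 + c)/m = (1 + 0.206) / 2.439 ≈ 0.494465.
With c = 0.206 and rr = 0.2634, the excess reserve ratio is 0.494465 − 0.206 − 0.2634 = 0.025065.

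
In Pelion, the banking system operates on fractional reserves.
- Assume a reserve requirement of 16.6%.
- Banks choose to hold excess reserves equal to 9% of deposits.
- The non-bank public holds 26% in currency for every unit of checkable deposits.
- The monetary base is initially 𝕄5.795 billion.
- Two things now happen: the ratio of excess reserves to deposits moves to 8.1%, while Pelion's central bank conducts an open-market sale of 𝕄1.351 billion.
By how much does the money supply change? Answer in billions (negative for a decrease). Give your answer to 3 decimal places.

Before: m₁ = (1 + 0.26) / (0.166 + 0.09 + 0.26) ≈ 2.44186, MB₁ = 5.795, so M₁ = 2.44186 × 5.795 ≈ 14.1506 billion.
After: m₂ = (1 + 0.26) / (0.166 + 0.081 + 0.26) ≈ 2.48521, MB₂ = 5.795 − 1.351 = 4.444, so M₂ = 2.48521 × 4.444 ≈ 11.0443 billion.
ΔM = M₂ − M₁ = 11.0443 − 14.1506 = -3.1063 billion.

-3.106 billion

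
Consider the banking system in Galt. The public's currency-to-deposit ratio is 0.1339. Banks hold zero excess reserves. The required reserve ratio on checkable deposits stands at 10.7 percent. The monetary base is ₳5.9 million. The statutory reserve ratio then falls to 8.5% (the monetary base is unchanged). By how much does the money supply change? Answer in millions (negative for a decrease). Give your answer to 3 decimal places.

₳2.791 million

Initially m₁ = (1 + 0.1339) / (0.107 + 0.1339) ≈ 4.70693, so M₁ = 4.70693 × 5.9 ≈ 27.7709 million.
After the change m₂ = (1 + 0.1339) / (0.085 + 0.1339) ≈ 5.17999, so M₂ = 5.17999 × 5.9 ≈ 30.5619 million.
ΔM = M₂ − M₁ = 30.5619 − 27.7709 = 2.791 million.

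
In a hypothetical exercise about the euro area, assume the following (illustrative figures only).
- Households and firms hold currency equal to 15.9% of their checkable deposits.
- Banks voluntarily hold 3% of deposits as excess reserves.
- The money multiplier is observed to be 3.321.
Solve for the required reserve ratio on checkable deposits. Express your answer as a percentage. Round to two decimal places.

Using m = 3.321. Since m = (1 + c)/(c + rr + e), the denominator satisfies c + rr + e = (1 + c)/m = (1 + 0.159) / 3.321 ≈ 0.348991.
With c = 0.159 and e = 0.03, the required reserve ratio on checkable deposits is 0.348991 − 0.159 − 0.03 = 0.159991.

16.00%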